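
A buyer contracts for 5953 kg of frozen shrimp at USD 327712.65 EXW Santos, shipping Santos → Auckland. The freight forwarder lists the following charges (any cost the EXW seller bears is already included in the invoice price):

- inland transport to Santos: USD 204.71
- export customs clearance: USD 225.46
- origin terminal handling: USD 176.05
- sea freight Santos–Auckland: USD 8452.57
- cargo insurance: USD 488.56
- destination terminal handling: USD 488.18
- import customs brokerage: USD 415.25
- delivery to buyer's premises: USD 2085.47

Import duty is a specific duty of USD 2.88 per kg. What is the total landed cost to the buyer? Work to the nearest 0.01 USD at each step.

EXW: the seller makes goods available at their premises; the buyer bears all onward costs.
CIF value = EXW price + inland to port + export clearance + origin terminal + freight + insurance = 327712.65 + 204.71 + 225.46 + 176.05 + 8452.57 + 488.56 = 337260.00
Import duty = 5953 × 2.88 = 17144.64
Buyer bears: inland to port 204.71 + export clearance 225.46 + origin terminal 176.05 + freight 8452.57 + insurance 488.56 + destination terminal 488.18 + brokerage 415.25 + delivery 2085.47 + duty 17144.64 = 29680.89
Landed cost = invoice 327712.65 + 29680.89 = 357393.54

Total landed cost: USD 357393.54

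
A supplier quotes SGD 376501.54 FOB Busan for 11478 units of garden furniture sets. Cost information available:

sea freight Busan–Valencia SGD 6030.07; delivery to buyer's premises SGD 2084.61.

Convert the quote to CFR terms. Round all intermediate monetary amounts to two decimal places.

CFR price: SGD 382531.61

Not relevant to the conversion: delivery — on the buyer under both terms; not part of either seller's price.
From FOB to CFR, the seller additionally bears: freight.
CFR price = 376501.54 + 6030.07 = 382531.61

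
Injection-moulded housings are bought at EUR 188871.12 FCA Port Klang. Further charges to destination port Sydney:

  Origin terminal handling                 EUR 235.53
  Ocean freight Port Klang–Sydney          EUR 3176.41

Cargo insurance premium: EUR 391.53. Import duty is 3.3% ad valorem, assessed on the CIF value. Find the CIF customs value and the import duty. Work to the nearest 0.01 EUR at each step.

CIF = FCA price + pre-shipment costs + freight + insurance
CIF = 188871.12 + 235.53 + 3176.41 + 391.53 = 192674.59
Import duty = 192674.59 × 3.3% = 6358.26

CIF value: EUR 192674.59; import duty: EUR 6358.26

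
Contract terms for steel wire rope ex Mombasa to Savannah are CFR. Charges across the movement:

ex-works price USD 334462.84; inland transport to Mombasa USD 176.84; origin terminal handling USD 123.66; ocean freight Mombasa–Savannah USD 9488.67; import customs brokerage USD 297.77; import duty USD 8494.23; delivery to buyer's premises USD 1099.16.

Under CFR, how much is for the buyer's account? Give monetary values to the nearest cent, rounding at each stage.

CFR: the seller pays costs through ocean freight to the destination port, but not insurance.
Seller's account: goods 334462.84 + inland to port 176.84 + origin terminal 123.66 + freight 9488.67 = 344252.01
Buyer's account: brokerage 297.77 + duty 8494.23 + delivery 1099.16 = 9891.16

Buyer's account: USD 9891.16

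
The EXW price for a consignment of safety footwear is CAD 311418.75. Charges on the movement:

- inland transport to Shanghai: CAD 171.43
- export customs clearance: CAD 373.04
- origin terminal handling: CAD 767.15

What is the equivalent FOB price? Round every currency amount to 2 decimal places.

From EXW to FOB, the seller additionally bears: inland to port, export clearance, origin terminal.
FOB price = 311418.75 + 171.43 + 373.04 + 767.15 = 312730.37

FOB price: CAD 312730.37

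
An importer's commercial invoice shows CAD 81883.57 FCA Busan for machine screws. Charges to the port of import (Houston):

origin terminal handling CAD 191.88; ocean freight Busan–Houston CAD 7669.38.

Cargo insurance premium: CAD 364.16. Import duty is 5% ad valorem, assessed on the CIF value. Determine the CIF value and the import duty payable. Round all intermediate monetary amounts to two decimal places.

CIF = FCA price + pre-shipment costs + freight + insurance
CIF = 81883.57 + 191.88 + 7669.38 + 364.16 = 90108.99
Import duty = 90108.99 × 5% = 4505.45

CIF value: CAD 90108.99; import duty: CAD 4505.45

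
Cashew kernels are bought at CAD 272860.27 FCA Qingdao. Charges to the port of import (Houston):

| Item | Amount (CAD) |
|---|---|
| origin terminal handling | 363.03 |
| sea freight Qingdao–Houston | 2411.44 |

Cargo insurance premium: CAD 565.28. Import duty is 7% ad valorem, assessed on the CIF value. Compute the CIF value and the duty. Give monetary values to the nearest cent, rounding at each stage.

CIF = FCA price + pre-shipment costs + freight + insurance
CIF = 272860.27 + 363.03 + 2411.44 + 565.28 = 276200.02
Import duty = 276200.02 × 7% = 19334.00

CIF value: CAD 276200.02; import duty: CAD 19334.00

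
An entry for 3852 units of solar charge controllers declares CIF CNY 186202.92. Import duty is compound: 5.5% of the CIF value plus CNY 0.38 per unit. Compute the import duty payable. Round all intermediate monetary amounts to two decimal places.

Ad valorem component: 186202.92 × 5.5% = 10241.16
Specific component: 3852 × 0.38 = 1463.76
Import duty = 10241.16 + 1463.76 = 11704.92

Import duty: CNY 11704.92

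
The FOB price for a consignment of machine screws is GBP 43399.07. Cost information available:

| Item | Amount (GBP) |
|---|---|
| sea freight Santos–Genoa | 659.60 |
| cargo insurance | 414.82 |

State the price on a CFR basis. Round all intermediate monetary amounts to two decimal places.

CFR price: GBP 44058.67

Not relevant to the conversion: insurance — on the buyer under both terms; not part of either seller's price.
From FOB to CFR, the seller additionally bears: freight.
CFR price = 43399.07 + 659.60 = 44058.67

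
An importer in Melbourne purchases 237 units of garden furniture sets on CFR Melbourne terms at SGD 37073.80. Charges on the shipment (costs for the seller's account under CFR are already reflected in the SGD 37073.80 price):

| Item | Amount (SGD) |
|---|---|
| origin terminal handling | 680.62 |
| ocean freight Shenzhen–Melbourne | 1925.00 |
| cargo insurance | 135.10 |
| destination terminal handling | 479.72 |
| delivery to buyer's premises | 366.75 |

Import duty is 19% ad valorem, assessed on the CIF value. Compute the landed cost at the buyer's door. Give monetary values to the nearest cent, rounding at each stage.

CFR: the seller pays costs through ocean freight to the destination port, but not insurance.
Already in the invoice (seller's account under CFR): origin terminal, freight — exclude.
CIF value = CFR price + insurance = 37073.80 + 135.10 = 37208.90
Import duty = 37208.90 × 19% = 7069.69
Buyer bears: insurance 135.10 + destination terminal 479.72 + delivery 366.75 + duty 7069.69 = 8051.26
Landed cost = invoice 37073.80 + 8051.26 = 45125.06

Total landed cost: SGD 45125.06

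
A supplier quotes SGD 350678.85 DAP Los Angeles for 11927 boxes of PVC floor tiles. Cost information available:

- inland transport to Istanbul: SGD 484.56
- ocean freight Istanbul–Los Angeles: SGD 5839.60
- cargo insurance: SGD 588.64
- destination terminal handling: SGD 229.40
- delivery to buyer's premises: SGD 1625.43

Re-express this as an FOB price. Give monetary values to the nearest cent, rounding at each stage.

FOB price: SGD 342395.78

Not relevant to the conversion: inland to port — on the seller under both DAP and FOB; already in the DAP price and stays in the FOB price.
From DAP to FOB, the seller no longer bears: freight, insurance, destination terminal, delivery.
FOB price = 350678.85 − 5839.60 − 588.64 − 229.40 − 1625.43 = 342395.78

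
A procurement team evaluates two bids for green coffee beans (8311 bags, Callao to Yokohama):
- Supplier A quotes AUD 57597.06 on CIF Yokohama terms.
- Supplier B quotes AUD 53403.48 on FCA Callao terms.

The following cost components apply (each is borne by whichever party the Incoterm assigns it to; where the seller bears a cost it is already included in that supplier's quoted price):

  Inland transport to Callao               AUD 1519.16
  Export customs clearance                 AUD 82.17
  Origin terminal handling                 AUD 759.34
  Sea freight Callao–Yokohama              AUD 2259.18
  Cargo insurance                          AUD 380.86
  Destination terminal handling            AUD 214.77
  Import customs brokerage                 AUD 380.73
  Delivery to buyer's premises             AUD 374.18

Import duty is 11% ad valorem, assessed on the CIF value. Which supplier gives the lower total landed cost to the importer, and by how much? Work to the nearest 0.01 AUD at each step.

Supplier B is cheaper by AUD 881.57

Supplier A (CIF):
The CIF price already equals the CIF value: 57597.06
Import duty = 57597.06 × 11% = 6335.68
Buyer bears (A): 214.77 + 380.73 + 374.18 = 969.68
Landed cost (A) = invoice 57597.06 + 969.68 + duty 6335.68 = 64902.42
Supplier B (FCA):
CIF value = FCA price + origin terminal + freight + insurance = 53403.48 + 759.34 + 2259.18 + 380.86 = 56802.86
Import duty = 56802.86 × 11% = 6248.31
Buyer bears (B): 759.34 + 2259.18 + 380.86 + 214.77 + 380.73 + 374.18 = 4369.06
Landed cost (B) = invoice 53403.48 + 4369.06 + duty 6248.31 = 64020.85
Difference = |64902.42 − 64020.85| = 881.57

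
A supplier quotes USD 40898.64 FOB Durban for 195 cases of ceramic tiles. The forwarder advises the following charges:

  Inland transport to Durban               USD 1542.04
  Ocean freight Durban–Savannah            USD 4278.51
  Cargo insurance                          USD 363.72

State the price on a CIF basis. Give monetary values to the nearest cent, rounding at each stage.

CIF price: USD 45540.87

Not relevant to the conversion: inland to port — on the seller under both FOB and CIF; already in the FOB price and stays in the CIF price.
From FOB to CIF, the seller additionally bears: freight, insurance.
CIF price = 40898.64 + 4278.51 + 363.72 = 45540.87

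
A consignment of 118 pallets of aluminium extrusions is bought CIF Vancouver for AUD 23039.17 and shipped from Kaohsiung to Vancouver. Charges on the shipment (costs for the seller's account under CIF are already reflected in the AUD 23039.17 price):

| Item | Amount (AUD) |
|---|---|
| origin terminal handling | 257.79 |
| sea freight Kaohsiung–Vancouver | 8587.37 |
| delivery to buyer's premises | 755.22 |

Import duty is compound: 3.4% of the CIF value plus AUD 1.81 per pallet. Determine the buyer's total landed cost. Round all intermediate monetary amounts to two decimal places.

CIF: the seller pays costs through ocean freight and marine insurance to the destination port.
Already in the invoice (seller's account under CIF): origin terminal, freight — exclude.
The CIF price already equals the CIF value: 23039.17
Ad valorem component: 23039.17 × 3.4% = 783.33
Specific component: 118 × 1.81 = 213.58
Import duty = 783.33 + 213.58 = 996.91
Buyer bears: delivery 755.22 + duty 996.91 = 1752.13
Landed cost = invoice 23039.17 + 1752.13 = 24791.30

Total landed cost: AUD 24791.30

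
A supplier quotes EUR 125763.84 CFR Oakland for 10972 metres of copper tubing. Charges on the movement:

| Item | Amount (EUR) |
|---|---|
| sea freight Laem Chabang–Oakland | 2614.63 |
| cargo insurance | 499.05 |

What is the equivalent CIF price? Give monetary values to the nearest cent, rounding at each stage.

Not relevant to the conversion: freight — on the seller under both CFR and CIF; already in the CFR price and stays in the CIF price.
From CFR to CIF, the seller additionally bears: insurance.
CIF price = 125763.84 + 499.05 = 126262.89

CIF price: EUR 126262.89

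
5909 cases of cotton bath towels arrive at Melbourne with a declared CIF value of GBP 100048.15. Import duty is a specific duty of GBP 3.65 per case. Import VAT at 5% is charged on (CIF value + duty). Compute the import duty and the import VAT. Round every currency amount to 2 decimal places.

Import duty: GBP 21567.85; import VAT: GBP 6080.80

Import duty = 5909 × 3.65 = 21567.85
VAT base = CIF + duty = 100048.15 + 21567.85 = 121616.00
Import VAT = 121616.00 × 5% = 6080.80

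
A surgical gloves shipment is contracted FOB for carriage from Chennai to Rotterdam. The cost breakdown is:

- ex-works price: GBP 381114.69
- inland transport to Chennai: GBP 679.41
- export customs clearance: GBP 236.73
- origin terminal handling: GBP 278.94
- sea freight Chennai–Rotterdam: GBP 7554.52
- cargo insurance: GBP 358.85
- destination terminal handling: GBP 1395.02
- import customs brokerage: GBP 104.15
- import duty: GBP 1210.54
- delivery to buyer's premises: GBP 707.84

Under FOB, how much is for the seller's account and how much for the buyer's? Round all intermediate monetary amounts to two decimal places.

Seller: GBP 382309.77; buyer: GBP 11330.92

FOB: the seller bears costs until goods are on board at the origin port; the buyer bears freight, insurance and all costs thereafter.
Seller's account: goods 381114.69 + inland to port 679.41 + export clearance 236.73 + origin terminal 278.94 = 382309.77
Buyer's account: freight 7554.52 + insurance 358.85 + destination terminal 1395.02 + brokerage 104.15 + duty 1210.54 + delivery 707.84 = 11330.92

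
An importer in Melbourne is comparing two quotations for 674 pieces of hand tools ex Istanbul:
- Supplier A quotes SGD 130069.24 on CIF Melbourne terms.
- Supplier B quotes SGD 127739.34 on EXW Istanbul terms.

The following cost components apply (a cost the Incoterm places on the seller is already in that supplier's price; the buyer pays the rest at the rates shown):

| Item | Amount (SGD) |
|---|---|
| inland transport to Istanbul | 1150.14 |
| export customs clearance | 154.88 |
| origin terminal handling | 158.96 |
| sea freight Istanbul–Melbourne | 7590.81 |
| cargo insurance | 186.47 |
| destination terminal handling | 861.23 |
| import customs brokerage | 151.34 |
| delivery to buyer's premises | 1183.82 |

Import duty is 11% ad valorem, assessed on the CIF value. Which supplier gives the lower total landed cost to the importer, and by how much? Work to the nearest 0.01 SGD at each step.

Supplier A (CIF):
The CIF price already equals the CIF value: 130069.24
Import duty = 130069.24 × 11% = 14307.62
Buyer bears (A): 861.23 + 151.34 + 1183.82 = 2196.39
Landed cost (A) = invoice 130069.24 + 2196.39 + duty 14307.62 = 146573.25
Supplier B (EXW):
CIF value = EXW price + inland to port + export clearance + origin terminal + freight + insurance = 127739.34 + 1150.14 + 154.88 + 158.96 + 7590.81 + 186.47 = 136980.60
Import duty = 136980.60 × 11% = 15067.87
Buyer bears (B): 1150.14 + 154.88 + 158.96 + 7590.81 + 186.47 + 861.23 + 151.34 + 1183.82 = 11437.65
Landed cost (B) = invoice 127739.34 + 11437.65 + duty 15067.87 = 154244.86
Difference = |146573.25 − 154244.86| = 7671.61

Supplier A is cheaper by SGD 7671.61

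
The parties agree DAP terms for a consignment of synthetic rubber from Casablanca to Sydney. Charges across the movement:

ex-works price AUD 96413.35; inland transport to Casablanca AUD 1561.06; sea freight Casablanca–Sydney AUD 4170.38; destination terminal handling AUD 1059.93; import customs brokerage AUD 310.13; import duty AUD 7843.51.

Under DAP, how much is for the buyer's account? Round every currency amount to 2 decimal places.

DAP: the seller bears all costs to the named destination except import duty and clearance.
Seller's account: goods 96413.35 + inland to port 1561.06 + freight 4170.38 + destination terminal 1059.93 = 103204.72
Buyer's account: brokerage 310.13 + duty 7843.51 = 8153.64

Buyer's account: AUD 8153.64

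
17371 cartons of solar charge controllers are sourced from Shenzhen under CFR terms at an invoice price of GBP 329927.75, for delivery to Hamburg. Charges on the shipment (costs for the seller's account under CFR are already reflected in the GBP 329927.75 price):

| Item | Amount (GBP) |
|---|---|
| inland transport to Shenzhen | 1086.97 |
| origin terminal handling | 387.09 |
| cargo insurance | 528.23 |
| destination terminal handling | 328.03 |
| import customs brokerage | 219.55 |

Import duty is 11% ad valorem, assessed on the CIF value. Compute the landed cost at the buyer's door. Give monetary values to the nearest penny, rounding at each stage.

Total landed cost: GBP 367353.72

CFR: the seller pays costs through ocean freight to the destination port, but not insurance.
Already in the invoice (seller's account under CFR): inland to port, origin terminal — exclude.
CIF value = CFR price + insurance = 329927.75 + 528.23 = 330455.98
Import duty = 330455.98 × 11% = 36350.16
Buyer bears: insurance 528.23 + destination terminal 328.03 + brokerage 219.55 + duty 36350.16 = 37425.97
Landed cost = invoice 329927.75 + 37425.97 = 367353.72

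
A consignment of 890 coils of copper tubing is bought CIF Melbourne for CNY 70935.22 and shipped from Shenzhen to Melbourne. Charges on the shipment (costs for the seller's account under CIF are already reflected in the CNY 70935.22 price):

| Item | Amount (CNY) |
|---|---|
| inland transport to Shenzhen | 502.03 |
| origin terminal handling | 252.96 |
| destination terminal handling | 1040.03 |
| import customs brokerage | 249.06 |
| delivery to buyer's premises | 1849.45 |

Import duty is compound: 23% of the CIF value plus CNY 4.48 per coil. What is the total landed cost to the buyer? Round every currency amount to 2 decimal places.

Total landed cost: CNY 94376.06

CIF: the seller pays costs through ocean freight and marine insurance to the destination port.
Already in the invoice (seller's account under CIF): inland to port, origin terminal — exclude.
The CIF price already equals the CIF value: 70935.22
Ad valorem component: 70935.22 × 23% = 16315.10
Specific component: 890 × 4.48 = 3987.20
Import duty = 16315.10 + 3987.20 = 20302.30
Buyer bears: destination terminal 1040.03 + brokerage 249.06 + delivery 1849.45 + duty 20302.30 = 23440.84
Landed cost = invoice 70935.22 + 23440.84 = 94376.06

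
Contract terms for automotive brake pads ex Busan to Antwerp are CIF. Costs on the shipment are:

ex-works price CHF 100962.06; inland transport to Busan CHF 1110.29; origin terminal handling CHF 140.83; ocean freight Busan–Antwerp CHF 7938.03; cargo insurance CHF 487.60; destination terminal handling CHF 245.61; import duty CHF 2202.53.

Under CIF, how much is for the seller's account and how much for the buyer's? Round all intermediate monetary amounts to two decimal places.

CIF: the seller pays costs through ocean freight and marine insurance to the destination port.
Seller's account: goods 100962.06 + inland to port 1110.29 + origin terminal 140.83 + freight 7938.03 + insurance 487.60 = 110638.81
Buyer's account: destination terminal 245.61 + duty 2202.53 = 2448.14

Seller: CHF 110638.81; buyer: CHF 2448.14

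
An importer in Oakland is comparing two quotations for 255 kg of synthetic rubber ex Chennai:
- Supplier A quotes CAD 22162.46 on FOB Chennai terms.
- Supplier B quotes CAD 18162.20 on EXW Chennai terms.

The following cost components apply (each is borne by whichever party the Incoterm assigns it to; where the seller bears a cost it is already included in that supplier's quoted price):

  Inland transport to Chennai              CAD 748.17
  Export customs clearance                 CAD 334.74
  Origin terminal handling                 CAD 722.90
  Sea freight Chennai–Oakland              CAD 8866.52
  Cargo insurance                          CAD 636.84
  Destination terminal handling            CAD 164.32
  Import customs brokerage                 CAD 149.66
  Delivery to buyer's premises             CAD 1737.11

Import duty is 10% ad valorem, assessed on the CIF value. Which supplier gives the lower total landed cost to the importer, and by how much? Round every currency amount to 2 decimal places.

Supplier A (FOB):
CIF value = FOB price + freight + insurance = 22162.46 + 8866.52 + 636.84 = 31665.82
Import duty = 31665.82 × 10% = 3166.58
Buyer bears (A): 8866.52 + 636.84 + 164.32 + 149.66 + 1737.11 = 11554.45
Landed cost (A) = invoice 22162.46 + 11554.45 + duty 3166.58 = 36883.49
Supplier B (EXW):
CIF value = EXW price + inland to port + export clearance + origin terminal + freight + insurance = 18162.20 + 748.17 + 334.74 + 722.90 + 8866.52 + 636.84 = 29471.37
Import duty = 29471.37 × 10% = 2947.14
Buyer bears (B): 748.17 + 334.74 + 722.90 + 8866.52 + 636.84 + 164.32 + 149.66 + 1737.11 = 13360.26
Landed cost (B) = invoice 18162.20 + 13360.26 + duty 2947.14 = 34469.60
Difference = |36883.49 − 34469.60| = 2413.89

Supplier B is cheaper by CAD 2413.89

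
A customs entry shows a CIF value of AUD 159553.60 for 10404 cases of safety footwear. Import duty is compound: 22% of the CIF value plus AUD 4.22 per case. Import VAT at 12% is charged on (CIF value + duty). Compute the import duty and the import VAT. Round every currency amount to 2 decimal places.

Import duty: AUD 79006.67; import VAT: AUD 28627.23

Ad valorem component: 159553.60 × 22% = 35101.79
Specific component: 10404 × 4.22 = 43904.88
Import duty = 35101.79 + 43904.88 = 79006.67
VAT base = CIF + duty = 159553.60 + 79006.67 = 238560.27
Import VAT = 238560.27 × 12% = 28627.23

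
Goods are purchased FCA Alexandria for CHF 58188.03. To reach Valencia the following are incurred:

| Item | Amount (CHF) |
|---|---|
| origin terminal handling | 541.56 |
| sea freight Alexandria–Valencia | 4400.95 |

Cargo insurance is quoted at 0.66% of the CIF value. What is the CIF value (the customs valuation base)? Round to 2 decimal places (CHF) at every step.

Let C be the CIF value. C = FCA price + pre-shipment costs + freight + 0.66% × C
C − 0.66% × C = 58188.03 + 541.56 + 4400.95
0.9934 × C = 63130.54
C = 63130.54 / 0.9934 = 63549.97
Insurance premium = 0.66% × 63549.97 = 419.43

CIF value: CHF 63549.97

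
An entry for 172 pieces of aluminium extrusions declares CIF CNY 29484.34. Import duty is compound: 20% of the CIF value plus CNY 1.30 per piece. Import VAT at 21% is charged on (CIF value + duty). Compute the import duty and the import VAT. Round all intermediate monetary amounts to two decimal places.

Ad valorem component: 29484.34 × 20% = 5896.87
Specific component: 172 × 1.30 = 223.60
Import duty = 5896.87 + 223.60 = 6120.47
VAT base = CIF + duty = 29484.34 + 6120.47 = 35604.81
Import VAT = 35604.81 × 21% = 7477.01

Import duty: CNY 6120.47; import VAT: CNY 7477.01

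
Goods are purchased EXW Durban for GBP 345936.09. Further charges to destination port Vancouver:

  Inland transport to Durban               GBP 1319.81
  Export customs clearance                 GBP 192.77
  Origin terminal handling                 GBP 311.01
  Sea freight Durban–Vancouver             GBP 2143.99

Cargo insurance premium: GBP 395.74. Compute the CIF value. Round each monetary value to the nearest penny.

CIF value: GBP 350299.41

CIF = EXW price + pre-shipment costs + freight + insurance
CIF = 345936.09 + 1319.81 + 192.77 + 311.01 + 2143.99 + 395.74 = 350299.41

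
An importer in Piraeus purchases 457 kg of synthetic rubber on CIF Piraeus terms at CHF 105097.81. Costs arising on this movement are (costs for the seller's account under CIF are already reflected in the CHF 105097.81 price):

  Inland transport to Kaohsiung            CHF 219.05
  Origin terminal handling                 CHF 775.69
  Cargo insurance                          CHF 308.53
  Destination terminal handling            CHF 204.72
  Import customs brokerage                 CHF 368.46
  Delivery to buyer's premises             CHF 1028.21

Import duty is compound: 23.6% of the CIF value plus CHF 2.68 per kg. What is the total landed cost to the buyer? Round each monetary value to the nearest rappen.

CIF: the seller pays costs through ocean freight and marine insurance to the destination port.
Already in the invoice (seller's account under CIF): inland to port, origin terminal, insurance — exclude.
The CIF price already equals the CIF value: 105097.81
Ad valorem component: 105097.81 × 23.6% = 24803.08
Specific component: 457 × 2.68 = 1224.76
Import duty = 24803.08 + 1224.76 = 26027.84
Buyer bears: destination terminal 204.72 + brokerage 368.46 + delivery 1028.21 + duty 26027.84 = 27629.23
Landed cost = invoice 105097.81 + 27629.23 = 132727.04

Total landed cost: CHF 132727.04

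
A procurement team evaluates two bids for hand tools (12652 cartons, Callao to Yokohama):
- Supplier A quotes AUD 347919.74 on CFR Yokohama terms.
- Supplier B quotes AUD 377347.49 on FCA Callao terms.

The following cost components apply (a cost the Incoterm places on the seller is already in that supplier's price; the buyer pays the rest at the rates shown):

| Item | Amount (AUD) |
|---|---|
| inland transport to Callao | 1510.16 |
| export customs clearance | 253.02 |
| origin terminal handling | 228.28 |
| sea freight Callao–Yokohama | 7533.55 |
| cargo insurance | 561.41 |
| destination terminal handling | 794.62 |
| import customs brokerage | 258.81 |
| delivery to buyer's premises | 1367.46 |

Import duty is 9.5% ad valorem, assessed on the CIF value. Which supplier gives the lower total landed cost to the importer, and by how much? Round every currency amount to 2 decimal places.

Supplier A (CFR):
CIF value = CFR price + insurance = 347919.74 + 561.41 = 348481.15
Import duty = 348481.15 × 9.5% = 33105.71
Buyer bears (A): 561.41 + 794.62 + 258.81 + 1367.46 = 2982.30
Landed cost (A) = invoice 347919.74 + 2982.30 + duty 33105.71 = 384007.75
Supplier B (FCA):
CIF value = FCA price + origin terminal + freight + insurance = 377347.49 + 228.28 + 7533.55 + 561.41 = 385670.73
Import duty = 385670.73 × 9.5% = 36638.72
Buyer bears (B): 228.28 + 7533.55 + 561.41 + 794.62 + 258.81 + 1367.46 = 10744.13
Landed cost (B) = invoice 377347.49 + 10744.13 + duty 36638.72 = 424730.34
Difference = |384007.75 − 424730.34| = 40722.59

Supplier A is cheaper by AUD 40722.59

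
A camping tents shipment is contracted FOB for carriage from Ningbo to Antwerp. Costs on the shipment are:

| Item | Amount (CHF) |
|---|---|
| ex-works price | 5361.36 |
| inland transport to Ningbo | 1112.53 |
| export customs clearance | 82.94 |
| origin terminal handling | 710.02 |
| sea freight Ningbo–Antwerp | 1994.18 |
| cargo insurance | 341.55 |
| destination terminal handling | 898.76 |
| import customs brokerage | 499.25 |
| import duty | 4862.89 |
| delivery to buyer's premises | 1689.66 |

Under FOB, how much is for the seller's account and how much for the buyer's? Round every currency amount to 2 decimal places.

FOB: the seller bears costs until goods are on board at the origin port; the buyer bears freight, insurance and all costs thereafter.
Seller's account: goods 5361.36 + inland to port 1112.53 + export clearance 82.94 + origin terminal 710.02 = 7266.85
Buyer's account: freight 1994.18 + insurance 341.55 + destination terminal 898.76 + brokerage 499.25 + duty 4862.89 + delivery 1689.66 = 10286.29

Seller: CHF 7266.85; buyer: CHF 10286.29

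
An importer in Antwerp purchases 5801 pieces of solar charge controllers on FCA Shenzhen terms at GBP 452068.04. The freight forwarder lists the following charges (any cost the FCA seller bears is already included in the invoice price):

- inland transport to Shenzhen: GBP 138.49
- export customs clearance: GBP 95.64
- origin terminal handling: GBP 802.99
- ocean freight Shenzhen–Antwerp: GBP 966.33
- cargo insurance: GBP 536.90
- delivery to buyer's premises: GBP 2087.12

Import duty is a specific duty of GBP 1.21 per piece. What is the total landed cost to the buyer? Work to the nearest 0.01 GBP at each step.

FCA: the seller delivers export-cleared goods to the carrier; the buyer bears costs from that point.
Already in the invoice (seller's account under FCA): inland to port, export clearance — exclude.
CIF value = FCA price + origin terminal + freight + insurance = 452068.04 + 802.99 + 966.33 + 536.90 = 454374.26
Import duty = 5801 × 1.21 = 7019.21
Buyer bears: origin terminal 802.99 + freight 966.33 + insurance 536.90 + delivery 2087.12 + duty 7019.21 = 11412.55
Landed cost = invoice 452068.04 + 11412.55 = 463480.59

Total landed cost: GBP 463480.59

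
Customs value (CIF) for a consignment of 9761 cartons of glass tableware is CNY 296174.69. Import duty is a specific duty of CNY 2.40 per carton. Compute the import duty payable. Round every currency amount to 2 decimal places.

Import duty = 9761 × 2.40 = 23426.40

Import duty: CNY 23426.40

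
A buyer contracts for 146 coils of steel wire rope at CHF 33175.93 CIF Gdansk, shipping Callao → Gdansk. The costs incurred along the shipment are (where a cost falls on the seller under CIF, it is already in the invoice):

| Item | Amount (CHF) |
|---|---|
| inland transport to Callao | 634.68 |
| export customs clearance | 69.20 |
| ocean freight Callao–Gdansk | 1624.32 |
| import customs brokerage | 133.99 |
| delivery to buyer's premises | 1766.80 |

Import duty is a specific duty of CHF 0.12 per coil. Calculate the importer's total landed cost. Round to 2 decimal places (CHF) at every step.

CIF: the seller pays costs through ocean freight and marine insurance to the destination port.
Already in the invoice (seller's account under CIF): inland to port, export clearance, freight — exclude.
The CIF price already equals the CIF value: 33175.93
Import duty = 146 × 0.12 = 17.52
Buyer bears: brokerage 133.99 + delivery 1766.80 + duty 17.52 = 1918.31
Landed cost = invoice 33175.93 + 1918.31 = 35094.24

Total landed cost: CHF 35094.24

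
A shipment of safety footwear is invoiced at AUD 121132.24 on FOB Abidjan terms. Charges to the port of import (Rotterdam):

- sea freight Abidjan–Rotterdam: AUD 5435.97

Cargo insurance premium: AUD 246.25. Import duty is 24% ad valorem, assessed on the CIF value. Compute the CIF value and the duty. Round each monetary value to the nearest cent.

CIF value: AUD 126814.46; import duty: AUD 30435.47

CIF = FOB price + freight + insurance
CIF = 121132.24 + 5435.97 + 246.25 = 126814.46
Import duty = 126814.46 × 24% = 30435.47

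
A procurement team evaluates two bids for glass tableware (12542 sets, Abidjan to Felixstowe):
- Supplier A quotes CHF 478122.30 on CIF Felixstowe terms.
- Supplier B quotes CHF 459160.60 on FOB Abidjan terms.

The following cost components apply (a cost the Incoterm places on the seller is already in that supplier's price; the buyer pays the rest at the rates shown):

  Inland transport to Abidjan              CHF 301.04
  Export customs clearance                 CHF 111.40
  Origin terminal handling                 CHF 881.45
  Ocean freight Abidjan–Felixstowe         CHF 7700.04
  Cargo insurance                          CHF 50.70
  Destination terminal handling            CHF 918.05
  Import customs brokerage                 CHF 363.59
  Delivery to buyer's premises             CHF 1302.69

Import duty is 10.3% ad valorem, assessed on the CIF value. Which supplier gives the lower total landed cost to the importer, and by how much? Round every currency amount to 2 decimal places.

Supplier A (CIF):
The CIF price already equals the CIF value: 478122.30
Import duty = 478122.30 × 10.3% = 49246.60
Buyer bears (A): 918.05 + 363.59 + 1302.69 = 2584.33
Landed cost (A) = invoice 478122.30 + 2584.33 + duty 49246.60 = 529953.23
Supplier B (FOB):
CIF value = FOB price + freight + insurance = 459160.60 + 7700.04 + 50.70 = 466911.34
Import duty = 466911.34 × 10.3% = 48091.87
Buyer bears (B): 7700.04 + 50.70 + 918.05 + 363.59 + 1302.69 = 10335.07
Landed cost (B) = invoice 459160.60 + 10335.07 + duty 48091.87 = 517587.54
Difference = |529953.23 − 517587.54| = 12365.69

Supplier B is cheaper by CHF 12365.69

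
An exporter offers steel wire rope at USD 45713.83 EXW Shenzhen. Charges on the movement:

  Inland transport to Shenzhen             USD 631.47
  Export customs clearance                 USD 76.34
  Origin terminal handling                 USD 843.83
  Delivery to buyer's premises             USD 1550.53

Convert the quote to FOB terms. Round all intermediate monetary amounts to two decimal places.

Not relevant to the conversion: delivery — on the buyer under both terms; not part of either seller's price.
From EXW to FOB, the seller additionally bears: inland to port, export clearance, origin terminal.
FOB price = 45713.83 + 631.47 + 76.34 + 843.83 = 47265.47

FOB price: USD 47265.47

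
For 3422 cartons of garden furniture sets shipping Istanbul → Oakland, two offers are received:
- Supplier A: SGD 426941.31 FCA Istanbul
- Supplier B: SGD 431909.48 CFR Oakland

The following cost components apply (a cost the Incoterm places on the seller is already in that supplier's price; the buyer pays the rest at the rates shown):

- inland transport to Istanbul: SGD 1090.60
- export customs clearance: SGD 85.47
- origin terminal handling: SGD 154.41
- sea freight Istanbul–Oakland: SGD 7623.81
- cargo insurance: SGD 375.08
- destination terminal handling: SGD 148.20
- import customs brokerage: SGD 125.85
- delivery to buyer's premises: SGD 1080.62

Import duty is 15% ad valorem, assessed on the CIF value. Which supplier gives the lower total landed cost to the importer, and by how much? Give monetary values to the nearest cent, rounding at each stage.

Supplier B is cheaper by SGD 3231.56

Supplier A (FCA):
CIF value = FCA price + origin terminal + freight + insurance = 426941.31 + 154.41 + 7623.81 + 375.08 = 435094.61
Import duty = 435094.61 × 15% = 65264.19
Buyer bears (A): 154.41 + 7623.81 + 375.08 + 148.20 + 125.85 + 1080.62 = 9507.97
Landed cost (A) = invoice 426941.31 + 9507.97 + duty 65264.19 = 501713.47
Supplier B (CFR):
CIF value = CFR price + insurance = 431909.48 + 375.08 = 432284.56
Import duty = 432284.56 × 15% = 64842.68
Buyer bears (B): 375.08 + 148.20 + 125.85 + 1080.62 = 1729.75
Landed cost (B) = invoice 431909.48 + 1729.75 + duty 64842.68 = 498481.91
Difference = |501713.47 − 498481.91| = 3231.56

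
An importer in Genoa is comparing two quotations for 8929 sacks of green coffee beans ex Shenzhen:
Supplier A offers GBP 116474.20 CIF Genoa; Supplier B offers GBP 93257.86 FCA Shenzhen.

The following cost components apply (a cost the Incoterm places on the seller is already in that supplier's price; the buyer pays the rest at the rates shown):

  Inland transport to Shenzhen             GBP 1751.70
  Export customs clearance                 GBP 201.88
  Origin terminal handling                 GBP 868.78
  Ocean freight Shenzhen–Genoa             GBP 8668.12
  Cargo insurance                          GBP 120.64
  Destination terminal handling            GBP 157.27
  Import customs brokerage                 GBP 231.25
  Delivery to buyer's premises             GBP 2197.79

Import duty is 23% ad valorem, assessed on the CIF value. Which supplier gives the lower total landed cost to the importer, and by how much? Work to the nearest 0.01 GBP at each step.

Supplier B is cheaper by GBP 16677.33

Supplier A (CIF):
The CIF price already equals the CIF value: 116474.20
Import duty = 116474.20 × 23% = 26789.07
Buyer bears (A): 157.27 + 231.25 + 2197.79 = 2586.31
Landed cost (A) = invoice 116474.20 + 2586.31 + duty 26789.07 = 145849.58
Supplier B (FCA):
CIF value = FCA price + origin terminal + freight + insurance = 93257.86 + 868.78 + 8668.12 + 120.64 = 102915.40
Import duty = 102915.40 × 23% = 23670.54
Buyer bears (B): 868.78 + 8668.12 + 120.64 + 157.27 + 231.25 + 2197.79 = 12243.85
Landed cost (B) = invoice 93257.86 + 12243.85 + duty 23670.54 = 129172.25
Difference = |145849.58 − 129172.25| = 16677.33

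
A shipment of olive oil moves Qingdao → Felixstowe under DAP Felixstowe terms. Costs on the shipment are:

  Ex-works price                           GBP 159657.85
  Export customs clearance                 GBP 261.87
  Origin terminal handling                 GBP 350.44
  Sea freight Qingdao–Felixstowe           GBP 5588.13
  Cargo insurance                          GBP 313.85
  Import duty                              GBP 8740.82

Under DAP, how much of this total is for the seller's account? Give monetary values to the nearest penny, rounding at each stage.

Seller's account: GBP 166172.14

DAP: the seller bears all costs to the named destination except import duty and clearance.
Seller's account: goods 159657.85 + export clearance 261.87 + origin terminal 350.44 + freight 5588.13 + insurance 313.85 = 166172.14
Buyer's account: duty 8740.82 = 8740.82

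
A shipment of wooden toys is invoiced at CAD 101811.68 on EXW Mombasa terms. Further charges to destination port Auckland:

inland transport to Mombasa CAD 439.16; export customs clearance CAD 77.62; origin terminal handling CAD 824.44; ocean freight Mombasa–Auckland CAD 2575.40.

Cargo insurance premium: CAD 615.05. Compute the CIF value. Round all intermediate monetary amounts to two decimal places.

CIF value: CAD 106343.35

CIF = EXW price + pre-shipment costs + freight + insurance
CIF = 101811.68 + 439.16 + 77.62 + 824.44 + 2575.40 + 615.05 = 106343.35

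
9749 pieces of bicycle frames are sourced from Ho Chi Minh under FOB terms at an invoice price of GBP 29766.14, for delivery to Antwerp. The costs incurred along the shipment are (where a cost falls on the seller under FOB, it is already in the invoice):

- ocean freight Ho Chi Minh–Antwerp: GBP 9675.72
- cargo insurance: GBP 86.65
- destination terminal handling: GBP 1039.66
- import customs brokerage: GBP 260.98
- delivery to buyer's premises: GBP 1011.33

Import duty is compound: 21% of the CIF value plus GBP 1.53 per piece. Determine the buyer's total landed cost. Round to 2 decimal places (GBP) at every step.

FOB: the seller bears costs until goods are on board at the origin port; the buyer bears freight, insurance and all costs thereafter.
CIF value = FOB price + freight + insurance = 29766.14 + 9675.72 + 86.65 = 39528.51
Ad valorem component: 39528.51 × 21% = 8300.99
Specific component: 9749 × 1.53 = 14915.97
Import duty = 8300.99 + 14915.97 = 23216.96
Buyer bears: freight 9675.72 + insurance 86.65 + destination terminal 1039.66 + brokerage 260.98 + delivery 1011.33 + duty 23216.96 = 35291.30
Landed cost = invoice 29766.14 + 35291.30 = 65057.44

Total landed cost: GBP 65057.44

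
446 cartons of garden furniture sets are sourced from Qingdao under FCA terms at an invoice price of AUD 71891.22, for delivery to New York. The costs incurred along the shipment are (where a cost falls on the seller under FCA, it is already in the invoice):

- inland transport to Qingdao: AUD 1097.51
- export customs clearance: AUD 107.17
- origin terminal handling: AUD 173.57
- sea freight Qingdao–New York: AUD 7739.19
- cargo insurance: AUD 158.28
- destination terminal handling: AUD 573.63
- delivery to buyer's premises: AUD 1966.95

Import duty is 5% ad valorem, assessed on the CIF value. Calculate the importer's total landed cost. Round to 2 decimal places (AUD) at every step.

FCA: the seller delivers export-cleared goods to the carrier; the buyer bears costs from that point.
Already in the invoice (seller's account under FCA): inland to port, export clearance — exclude.
CIF value = FCA price + origin terminal + freight + insurance = 71891.22 + 173.57 + 7739.19 + 158.28 = 79962.26
Import duty = 79962.26 × 5% = 3998.11
Buyer bears: origin terminal 173.57 + freight 7739.19 + insurance 158.28 + destination terminal 573.63 + delivery 1966.95 + duty 3998.11 = 14609.73
Landed cost = invoice 71891.22 + 14609.73 = 86500.95

Total landed cost: AUD 86500.95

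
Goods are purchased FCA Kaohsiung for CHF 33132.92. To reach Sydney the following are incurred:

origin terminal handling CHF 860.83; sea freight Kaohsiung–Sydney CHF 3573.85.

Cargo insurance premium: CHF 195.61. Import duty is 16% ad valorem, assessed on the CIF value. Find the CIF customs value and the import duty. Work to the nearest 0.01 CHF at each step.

CIF value: CHF 37763.21; import duty: CHF 6042.11

CIF = FCA price + pre-shipment costs + freight + insurance
CIF = 33132.92 + 860.83 + 3573.85 + 195.61 = 37763.21
Import duty = 37763.21 × 16% = 6042.11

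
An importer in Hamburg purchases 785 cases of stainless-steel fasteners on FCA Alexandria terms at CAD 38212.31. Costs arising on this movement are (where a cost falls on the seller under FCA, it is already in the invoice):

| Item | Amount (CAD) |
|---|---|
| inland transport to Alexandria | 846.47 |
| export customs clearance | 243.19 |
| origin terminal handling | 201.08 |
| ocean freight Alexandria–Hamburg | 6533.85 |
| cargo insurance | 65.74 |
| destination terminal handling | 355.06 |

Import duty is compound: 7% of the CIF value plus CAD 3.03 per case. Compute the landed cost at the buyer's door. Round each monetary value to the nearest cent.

Total landed cost: CAD 50897.50

FCA: the seller delivers export-cleared goods to the carrier; the buyer bears costs from that point.
Already in the invoice (seller's account under FCA): inland to port, export clearance — exclude.
CIF value = FCA price + origin terminal + freight + insurance = 38212.31 + 201.08 + 6533.85 + 65.74 = 45012.98
Ad valorem component: 45012.98 × 7% = 3150.91
Specific component: 785 × 3.03 = 2378.55
Import duty = 3150.91 + 2378.55 = 5529.46
Buyer bears: origin terminal 201.08 + freight 6533.85 + insurance 65.74 + destination terminal 355.06 + duty 5529.46 = 12685.19
Landed cost = invoice 38212.31 + 12685.19 = 50897.50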